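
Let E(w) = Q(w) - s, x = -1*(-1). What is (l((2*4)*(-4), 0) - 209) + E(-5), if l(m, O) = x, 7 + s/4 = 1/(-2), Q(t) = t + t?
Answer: -188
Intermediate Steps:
Q(t) = 2*t
s = -30 (s = -28 + 4/(-2) = -28 + 4*(-½) = -28 - 2 = -30)
x = 1
l(m, O) = 1
E(w) = 30 + 2*w (E(w) = 2*w - 1*(-30) = 2*w + 30 = 30 + 2*w)
(l((2*4)*(-4), 0) - 209) + E(-5) = (1 - 209) + (30 + 2*(-5)) = -208 + (30 - 10) = -208 + 20 = -188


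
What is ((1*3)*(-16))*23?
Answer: -1104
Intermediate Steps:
((1*3)*(-16))*23 = (3*(-16))*23 = -48*23 = -1104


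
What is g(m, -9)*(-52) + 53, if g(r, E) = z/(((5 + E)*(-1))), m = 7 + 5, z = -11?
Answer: 196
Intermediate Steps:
m = 12
g(r, E) = -11/(-5 - E) (g(r, E) = -11*(-1/(5 + E)) = -11/(-5 - E))
g(m, -9)*(-52) + 53 = (11/(5 - 9))*(-52) + 53 = (11/(-4))*(-52) + 53 = (11*(-¼))*(-52) + 53 = -11/4*(-52) + 53 = 143 + 53 = 196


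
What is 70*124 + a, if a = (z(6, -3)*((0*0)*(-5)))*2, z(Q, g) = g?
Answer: 8680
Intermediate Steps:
a = 0 (a = -3*0*0*(-5)*2 = -0*(-5)*2 = -3*0*2 = 0*2 = 0)
70*124 + a = 70*124 + 0 = 8680 + 0 = 8680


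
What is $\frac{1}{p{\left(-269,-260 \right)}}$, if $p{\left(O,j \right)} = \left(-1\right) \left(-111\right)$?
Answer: $\frac{1}{111} \approx 0.009009$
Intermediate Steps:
$p{\left(O,j \right)} = 111$
$\frac{1}{p{\left(-269,-260 \right)}} = \frac{1}{111}$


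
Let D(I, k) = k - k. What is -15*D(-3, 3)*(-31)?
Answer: 0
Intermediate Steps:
D(I, k) = 0
-15*D(-3, 3)*(-31) = -15*0*(-31) = 0*(-31) = 0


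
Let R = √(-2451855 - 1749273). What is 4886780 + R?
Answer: 4886780 + 6*I*√116698 ≈ 4.8868e+6 + 2049.7*I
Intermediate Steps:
R = 6*I*√116698 (R = √(-4201128) = 6*I*√116698 ≈ 2049.7*I)
4886780 + R = 4886780 + 6*I*√116698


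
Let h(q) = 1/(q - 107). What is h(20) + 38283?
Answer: 3330620/87 ≈ 38283.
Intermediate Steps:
h(q) = 1/(-107 + q)
h(20) + 38283 = 1/(-107 + 20) + 38283 = 1/(-87) + 38283 = -1/87 + 38283 = 3330620/87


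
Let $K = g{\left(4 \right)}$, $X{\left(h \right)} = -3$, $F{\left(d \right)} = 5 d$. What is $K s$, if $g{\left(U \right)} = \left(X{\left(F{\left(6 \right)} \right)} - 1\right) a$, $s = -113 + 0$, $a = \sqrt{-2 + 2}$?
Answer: $0$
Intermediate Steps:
$a = 0$ ($a = \sqrt{0} = 0$)
$s = -113$
$g{\left(U \right)} = 0$ ($g{\left(U \right)} = \left(-3 - 1\right) 0 = \left(-4\right) 0 = 0$)
$K = 0$
$K s = 0 \left(-113\right) = 0$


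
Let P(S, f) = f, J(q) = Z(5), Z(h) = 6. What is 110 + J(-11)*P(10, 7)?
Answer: 152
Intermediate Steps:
J(q) = 6
110 + J(-11)*P(10, 7) = 110 + 6*7 = 110 + 42 = 152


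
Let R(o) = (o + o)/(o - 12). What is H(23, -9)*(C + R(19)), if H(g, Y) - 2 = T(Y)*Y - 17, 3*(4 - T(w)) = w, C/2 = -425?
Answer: 461136/7 ≈ 65877.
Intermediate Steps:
C = -850 (C = 2*(-425) = -850)
T(w) = 4 - w/3
H(g, Y) = -15 + Y*(4 - Y/3) (H(g, Y) = 2 + ((4 - Y/3)*Y - 17) = 2 + (Y*(4 - Y/3) - 17) = 2 + (-17 + Y*(4 - Y/3)) = -15 + Y*(4 - Y/3))
R(o) = 2*o/(-12 + o) (R(o) = (2*o)/(-12 + o) = 2*o/(-12 + o))
H(23, -9)*(C + R(19)) = (-15 - ⅓*(-9)*(-12 - 9))*(-850 + 2*19/(-12 + 19)) = (-15 - ⅓*(-9)*(-21))*(-850 + 2*19/7) = (-15 - 63)*(-850 + 2*19*(⅐)) = -78*(-850 + 38/7) = -78*(-5912/7) = 461136/7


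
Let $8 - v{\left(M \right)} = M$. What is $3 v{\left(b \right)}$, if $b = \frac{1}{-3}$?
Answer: $25$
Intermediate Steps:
$b = - \frac{1}{3} \approx -0.33333$
$v{\left(M \right)} = 8 - M$
$3 v{\left(b \right)} = 3 \left(8 - - \frac{1}{3}\right) = 3 \left(8 + \frac{1}{3}\right) = 3 \cdot \frac{25}{3} = 25$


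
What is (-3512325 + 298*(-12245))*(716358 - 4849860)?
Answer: 29601392545170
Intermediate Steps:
(-3512325 + 298*(-12245))*(716358 - 4849860) = (-3512325 - 3649010)*(-4133502) = -7161335*(-4133502) = 29601392545170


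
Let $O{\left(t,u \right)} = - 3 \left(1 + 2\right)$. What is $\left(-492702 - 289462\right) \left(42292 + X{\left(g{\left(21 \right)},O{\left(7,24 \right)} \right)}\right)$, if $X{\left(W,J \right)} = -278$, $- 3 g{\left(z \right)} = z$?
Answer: $-32861838296$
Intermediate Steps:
$O{\left(t,u \right)} = -9$ ($O{\left(t,u \right)} = \left(-3\right) 3 = -9$)
$g{\left(z \right)} = - \frac{z}{3}$
$\left(-492702 - 289462\right) \left(42292 + X{\left(g{\left(21 \right)},O{\left(7,24 \right)} \right)}\right) = \left(-492702 - 289462\right) \left(42292 - 278\right) = \left(-782164\right) 42014 = -32861838296$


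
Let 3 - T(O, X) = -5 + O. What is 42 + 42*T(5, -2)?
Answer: 168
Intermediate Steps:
T(O, X) = 8 - O (T(O, X) = 3 - (-5 + O) = 3 + (5 - O) = 8 - O)
42 + 42*T(5, -2) = 42 + 42*(8 - 1*5) = 42 + 42*(8 - 5) = 42 + 42*3 = 42 + 126 = 168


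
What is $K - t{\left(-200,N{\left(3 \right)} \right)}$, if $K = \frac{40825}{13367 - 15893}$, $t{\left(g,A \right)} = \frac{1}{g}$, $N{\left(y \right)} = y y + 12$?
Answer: $- \frac{4081237}{252600} \approx -16.157$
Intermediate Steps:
$N{\left(y \right)} = 12 + y^{2}$ ($N{\left(y \right)} = y^{2} + 12 = 12 + y^{2}$)
$K = - \frac{40825}{2526}$ ($K = \frac{40825}{13367 - 15893} = \frac{40825}{-2526} = 40825 \left(- \frac{1}{2526}\right) = - \frac{40825}{2526} \approx -16.162$)
$K - t{\left(-200,N{\left(3 \right)} \right)} = - \frac{40825}{2526} - \frac{1}{-200} = - \frac{40825}{2526} - - \frac{1}{200} = - \frac{40825}{2526} + \frac{1}{200} = - \frac{4081237}{252600}$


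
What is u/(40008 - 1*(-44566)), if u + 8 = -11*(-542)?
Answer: 2977/42287 ≈ 0.070400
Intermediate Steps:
u = 5954 (u = -8 - 11*(-542) = -8 + 5962 = 5954)
u/(40008 - 1*(-44566)) = 5954/(40008 - 1*(-44566)) = 5954/(40008 + 44566) = 5954/84574 = 5954*(1/84574) = 2977/42287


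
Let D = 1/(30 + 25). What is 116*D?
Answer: 116/55 ≈ 2.1091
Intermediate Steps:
D = 1/55 ≈ 0.018182
116*D = 116*(1/55) = 116/55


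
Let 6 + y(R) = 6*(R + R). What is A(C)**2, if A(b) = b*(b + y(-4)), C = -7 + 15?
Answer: 135424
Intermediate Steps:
y(R) = -6 + 12*R (y(R) = -6 + 6*(R + R) = -6 + 6*(2*R) = -6 + 12*R)
C = 8
A(b) = b*(-54 + b) (A(b) = b*(b + (-6 + 12*(-4))) = b*(b + (-6 - 48)) = b*(b - 54) = b*(-54 + b))
A(C)**2 = (8*(-54 + 8))**2 = (8*(-46))**2 = (-368)**2 = 135424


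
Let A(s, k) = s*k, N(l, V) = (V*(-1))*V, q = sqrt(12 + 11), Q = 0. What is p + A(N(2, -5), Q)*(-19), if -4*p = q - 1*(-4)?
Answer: -1 - sqrt(23)/4 ≈ -2.1990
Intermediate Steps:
q = sqrt(23) ≈ 4.7958
N(l, V) = -V**2 (N(l, V) = (-V)*V = -V**2)
A(s, k) = k*s
p = -1 - sqrt(23)/4 (p = -(sqrt(23) - 1*(-4))/4 = -(sqrt(23) + 4)/4 = -(4 + sqrt(23))/4 = -1 - sqrt(23)/4 ≈ -2.1990)
p + A(N(2, -5), Q)*(-19) = (-1 - sqrt(23)/4) + (0*(-1*(-5)**2))*(-19) = (-1 - sqrt(23)/4) + (0*(-1*25))*(-19) = (-1 - sqrt(23)/4) + (0*(-25))*(-19) = (-1 - sqrt(23)/4) + 0*(-19) = (-1 - sqrt(23)/4) + 0 = -1 - sqrt(23)/4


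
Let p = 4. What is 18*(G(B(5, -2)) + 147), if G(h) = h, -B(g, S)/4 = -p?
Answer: 2934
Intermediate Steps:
B(g, S) = 16 (B(g, S) = -(-4)*4 = -4*(-4) = 16)
18*(G(B(5, -2)) + 147) = 18*(16 + 147) = 18*163 = 2934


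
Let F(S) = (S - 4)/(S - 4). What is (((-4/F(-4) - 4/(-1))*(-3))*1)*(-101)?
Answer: 0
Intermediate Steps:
F(S) = 1 (F(S) = (-4 + S)/(-4 + S) = 1)
(((-4/F(-4) - 4/(-1))*(-3))*1)*(-101) = (((-4/1 - 4/(-1))*(-3))*1)*(-101) = (((-4*1 - 4*(-1))*(-3))*1)*(-101) = (((-4 + 4)*(-3))*1)*(-101) = ((0*(-3))*1)*(-101) = (0*1)*(-101) = 0*(-101) = 0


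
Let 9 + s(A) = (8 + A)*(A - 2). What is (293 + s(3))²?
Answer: 87025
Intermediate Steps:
s(A) = -9 + (-2 + A)*(8 + A) (s(A) = -9 + (8 + A)*(A - 2) = -9 + (8 + A)*(-2 + A) = -9 + (-2 + A)*(8 + A))
(293 + s(3))² = (293 + (-25 + 3² + 6*3))² = (293 + (-25 + 9 + 18))² = (293 + 2)² = 295² = 87025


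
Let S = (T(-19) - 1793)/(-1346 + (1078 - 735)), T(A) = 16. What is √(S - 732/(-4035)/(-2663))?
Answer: √22864334383832404415/3592480205 ≈ 1.3310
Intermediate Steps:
S = 1777/1003 (S = (16 - 1793)/(-1346 + (1078 - 735)) = -1777/(-1346 + 343) = -1777/(-1003) = -1777*(-1/1003) = 1777/1003 ≈ 1.7717)
√(S - 732/(-4035)/(-2663)) = √(1777/1003 - 732/(-4035)/(-2663)) = √(1777/1003 - 732*(-1/4035)*(-1/2663)) = √(1777/1003 + (244/1345)*(-1/2663)) = √(1777/1003 - 244/3581735) = √(6364498363/3592480205) = √22864334383832404415/3592480205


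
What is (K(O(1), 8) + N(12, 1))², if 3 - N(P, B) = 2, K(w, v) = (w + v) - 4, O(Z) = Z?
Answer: 36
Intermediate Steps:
K(w, v) = -4 + v + w (K(w, v) = (v + w) - 4 = -4 + v + w)
N(P, B) = 1 (N(P, B) = 3 - 1*2 = 3 - 2 = 1)
(K(O(1), 8) + N(12, 1))² = ((-4 + 8 + 1) + 1)² = (5 + 1)² = 6² = 36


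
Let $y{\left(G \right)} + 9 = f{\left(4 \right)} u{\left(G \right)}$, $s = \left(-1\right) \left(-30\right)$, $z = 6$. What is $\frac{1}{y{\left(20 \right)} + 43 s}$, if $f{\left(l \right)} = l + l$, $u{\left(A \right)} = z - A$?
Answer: $\frac{1}{1169} \approx 0.00085543$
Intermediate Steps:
$s = 30$
$u{\left(A \right)} = 6 - A$
$f{\left(l \right)} = 2 l$
$y{\left(G \right)} = 39 - 8 G$ ($y{\left(G \right)} = -9 + 2 \cdot 4 \left(6 - G\right) = -9 + 8 \left(6 - G\right) = -9 - \left(-48 + 8 G\right) = 39 - 8 G$)
$\frac{1}{y{\left(20 \right)} + 43 s} = \frac{1}{\left(39 - 160\right) + 43 \cdot 30} = \frac{1}{\left(39 - 160\right) + 1290} = \frac{1}{-121 + 1290} = \frac{1}{1169}$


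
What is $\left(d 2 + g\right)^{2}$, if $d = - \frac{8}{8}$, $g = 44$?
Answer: $1764$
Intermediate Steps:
$d = -1$ ($d = \left(-8\right) \frac{1}{8} = -1$)
$\left(d 2 + g\right)^{2} = \left(\left(-1\right) 2 + 44\right)^{2} = \left(-2 + 44\right)^{2} = 42^{2} = 1764$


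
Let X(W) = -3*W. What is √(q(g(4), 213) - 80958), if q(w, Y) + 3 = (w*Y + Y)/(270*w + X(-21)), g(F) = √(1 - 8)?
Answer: √3*√((-1700110 - 7286419*I*√7)/(7 + 30*I*√7))/3 ≈ 0.00039861 - 284.54*I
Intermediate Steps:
g(F) = I*√7 (g(F) = √(-7) = I*√7)
q(w, Y) = -3 + (Y + Y*w)/(63 + 270*w) (q(w, Y) = -3 + (w*Y + Y)/(270*w - 3*(-21)) = -3 + (Y*w + Y)/(270*w + 63) = -3 + (Y + Y*w)/(63 + 270*w))
√(q(g(4), 213) - 80958) = √((-189 + 213 - 810*I*√7 + 213*(I*√7))/(9*(7 + 30*(I*√7))) - 80958) = √((-189 + 213 - 810*I*√7 + 213*I*√7)/(9*(7 + 30*I*√7)) - 80958) = √((24 - 597*I*√7)/(9*(7 + 30*I*√7)) - 80958) = √(-80958 + (24 - 597*I*√7)/(9*(7 + 30*I*√7)))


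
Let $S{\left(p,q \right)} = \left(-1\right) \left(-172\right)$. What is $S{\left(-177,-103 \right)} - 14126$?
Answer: $-13954$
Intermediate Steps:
$S{\left(p,q \right)} = 172$
$S{\left(-177,-103 \right)} - 14126 = 172 - 14126 = -13954$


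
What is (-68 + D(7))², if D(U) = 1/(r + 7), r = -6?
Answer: 4489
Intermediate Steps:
D(U) = 1 (D(U) = 1/(-6 + 7) = 1/1 = 1)
(-68 + D(7))² = (-68 + 1)² = (-67)² = 4489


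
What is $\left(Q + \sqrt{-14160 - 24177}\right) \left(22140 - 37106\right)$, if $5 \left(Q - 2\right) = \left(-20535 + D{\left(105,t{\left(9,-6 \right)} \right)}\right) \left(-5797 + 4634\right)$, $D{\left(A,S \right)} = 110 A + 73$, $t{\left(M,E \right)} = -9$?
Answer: $- \frac{155117591356}{5} - 14966 i \sqrt{38337} \approx -3.1024 \cdot 10^{10} - 2.9303 \cdot 10^{6} i$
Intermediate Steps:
$D{\left(A,S \right)} = 73 + 110 A$
$Q = \frac{10364666}{5}$ ($Q = 2 + \frac{\left(-20535 + \left(73 + 110 \cdot 105\right)\right) \left(-5797 + 4634\right)}{5} = 2 + \frac{\left(-20535 + \left(73 + 11550\right)\right) \left(-1163\right)}{5} = 2 + \frac{\left(-20535 + 11623\right) \left(-1163\right)}{5} = 2 + \frac{\left(-8912\right) \left(-1163\right)}{5} = 2 + \frac{1}{5} \cdot 10364656 = 2 + \frac{10364656}{5} = \frac{10364666}{5} \approx 2.0729 \cdot 10^{6}$)
$\left(Q + \sqrt{-14160 - 24177}\right) \left(22140 - 37106\right) = \left(\frac{10364666}{5} + \sqrt{-14160 - 24177}\right) \left(22140 - 37106\right) = \left(\frac{10364666}{5} + \sqrt{-38337}\right) \left(-14966\right) = \left(\frac{10364666}{5} + i \sqrt{38337}\right) \left(-14966\right) = - \frac{155117591356}{5} - 14966 i \sqrt{38337}$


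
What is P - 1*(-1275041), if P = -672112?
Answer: 602929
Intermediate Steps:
P - 1*(-1275041) = -672112 - 1*(-1275041) = -672112 + 1275041 = 602929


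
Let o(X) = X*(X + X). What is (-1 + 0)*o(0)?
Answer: 0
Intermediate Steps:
o(X) = 2*X**2 (o(X) = X*(2*X) = 2*X**2)
(-1 + 0)*o(0) = (-1 + 0)*(2*0**2) = -2*0 = -1*0 = 0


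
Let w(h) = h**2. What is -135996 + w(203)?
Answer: -94787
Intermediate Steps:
-135996 + w(203) = -135996 + 203**2 = -135996 + 41209 = -94787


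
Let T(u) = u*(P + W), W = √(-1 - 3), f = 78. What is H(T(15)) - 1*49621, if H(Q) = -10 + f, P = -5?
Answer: -49553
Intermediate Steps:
W = 2*I (W = √(-4) = 2*I ≈ 2.0*I)
T(u) = u*(-5 + 2*I)
H(Q) = 68 (H(Q) = -10 + 78 = 68)
H(T(15)) - 1*49621 = 68 - 1*49621 = 68 - 49621 = -49553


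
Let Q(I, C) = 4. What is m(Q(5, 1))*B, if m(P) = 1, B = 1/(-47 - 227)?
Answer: -1/274 ≈ -0.0036496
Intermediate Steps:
B = -1/274 (B = 1/(-274) = -1/274 ≈ -0.0036496)
m(Q(5, 1))*B = 1*(-1/274) = -1/274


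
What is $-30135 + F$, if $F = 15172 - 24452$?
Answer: $-39415$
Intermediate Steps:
$F = -9280$
$-30135 + F = -30135 - 9280 = -39415$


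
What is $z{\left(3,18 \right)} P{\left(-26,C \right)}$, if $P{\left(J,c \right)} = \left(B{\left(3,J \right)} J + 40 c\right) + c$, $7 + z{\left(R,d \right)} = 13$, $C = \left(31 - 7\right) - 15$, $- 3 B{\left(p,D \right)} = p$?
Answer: $2370$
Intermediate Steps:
$B{\left(p,D \right)} = - \frac{p}{3}$
$C = 9$ ($C = 24 - 15 = 9$)
$z{\left(R,d \right)} = 6$ ($z{\left(R,d \right)} = -7 + 13 = 6$)
$P{\left(J,c \right)} = - J + 41 c$ ($P{\left(J,c \right)} = \left(\left(- \frac{1}{3}\right) 3 J + 40 c\right) + c = \left(- J + 40 c\right) + c = - J + 41 c$)
$z{\left(3,18 \right)} P{\left(-26,C \right)} = 6 \left(\left(-1\right) \left(-26\right) + 41 \cdot 9\right) = 6 \left(26 + 369\right) = 6 \cdot 395 = 2370$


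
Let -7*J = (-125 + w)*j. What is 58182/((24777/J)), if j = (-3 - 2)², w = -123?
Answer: 120242800/57813 ≈ 2079.9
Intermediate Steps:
j = 25 (j = (-5)² = 25)
J = 6200/7 (J = -(-125 - 123)*25/7 = -(-248)*25/7 = -⅐*(-6200) = 6200/7 ≈ 885.71)
58182/((24777/J)) = 58182/((24777/(6200/7))) = 58182/((24777*(7/6200))) = 58182/(173439/6200) = 58182*(6200/173439) = 120242800/57813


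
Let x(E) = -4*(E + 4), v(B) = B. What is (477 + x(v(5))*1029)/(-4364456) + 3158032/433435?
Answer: 13798941128237/1891707986360 ≈ 7.2944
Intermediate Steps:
x(E) = -16 - 4*E (x(E) = -4*(4 + E) = -16 - 4*E)
(477 + x(v(5))*1029)/(-4364456) + 3158032/433435 = (477 + (-16 - 4*5)*1029)/(-4364456) + 3158032/433435 = (477 + (-16 - 20)*1029)*(-1/4364456) + 3158032*(1/433435) = (477 - 36*1029)*(-1/4364456) + 3158032/433435 = (477 - 37044)*(-1/4364456) + 3158032/433435 = -36567*(-1/4364456) + 3158032/433435 = 36567/4364456 + 3158032/433435 = 13798941128237/1891707986360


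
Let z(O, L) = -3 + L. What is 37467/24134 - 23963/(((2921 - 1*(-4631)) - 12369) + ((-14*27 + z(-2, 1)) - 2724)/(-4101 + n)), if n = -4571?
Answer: 51407898538/7875587885 ≈ 6.5275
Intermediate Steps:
37467/24134 - 23963/(((2921 - 1*(-4631)) - 12369) + ((-14*27 + z(-2, 1)) - 2724)/(-4101 + n)) = 37467/24134 - 23963/(((2921 - 1*(-4631)) - 12369) + ((-14*27 + (-3 + 1)) - 2724)/(-4101 - 4571)) = 37467*(1/24134) - 23963/(((2921 + 4631) - 12369) + ((-378 - 2) - 2724)/(-8672)) = 37467/24134 - 23963/((7552 - 12369) + (-380 - 2724)*(-1/8672)) = 37467/24134 - 23963/(-4817 - 3104*(-1/8672)) = 37467/24134 - 23963/(-4817 + 97/271) = 37467/24134 - 23963/(-1305310/271) = 37467/24134 - 23963*(-271/1305310) = 37467/24134 + 6493973/1305310 = 51407898538/7875587885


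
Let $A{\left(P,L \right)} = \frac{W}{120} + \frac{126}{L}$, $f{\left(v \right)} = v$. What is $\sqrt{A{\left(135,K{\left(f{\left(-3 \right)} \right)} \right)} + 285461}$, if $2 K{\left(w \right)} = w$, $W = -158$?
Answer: $\frac{\sqrt{256838115}}{30} \approx 534.21$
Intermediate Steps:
$K{\left(w \right)} = \frac{w}{2}$
$A{\left(P,L \right)} = - \frac{79}{60} + \frac{126}{L}$ ($A{\left(P,L \right)} = - \frac{158}{120} + \frac{126}{L} = \left(-158\right) \frac{1}{120} + \frac{126}{L} = - \frac{79}{60} + \frac{126}{L}$)
$\sqrt{A{\left(135,K{\left(f{\left(-3 \right)} \right)} \right)} + 285461} = \sqrt{\left(- \frac{79}{60} + \frac{126}{\frac{1}{2} \left(-3\right)}\right) + 285461} = \sqrt{\left(- \frac{79}{60} + \frac{126}{- \frac{3}{2}}\right) + 285461} = \sqrt{\left(- \frac{79}{60} + 126 \left(- \frac{2}{3}\right)\right) + 285461} = \sqrt{\left(- \frac{79}{60} - 84\right) + 285461} = \sqrt{- \frac{5119}{60} + 285461} = \sqrt{\frac{17122541}{60}} = \frac{\sqrt{256838115}}{30}$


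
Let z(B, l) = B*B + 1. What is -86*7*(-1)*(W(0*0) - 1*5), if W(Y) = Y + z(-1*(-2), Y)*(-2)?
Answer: -9030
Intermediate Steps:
z(B, l) = 1 + B² (z(B, l) = B² + 1 = 1 + B²)
W(Y) = -10 + Y (W(Y) = Y + (1 + (-1*(-2))²)*(-2) = Y + (1 + 2²)*(-2) = Y + (1 + 4)*(-2) = Y + 5*(-2) = Y - 10 = -10 + Y)
-86*7*(-1)*(W(0*0) - 1*5) = -86*7*(-1)*((-10 + 0*0) - 1*5) = -(-602)*((-10 + 0) - 5) = -(-602)*(-10 - 5) = -(-602)*(-15) = -86*105 = -9030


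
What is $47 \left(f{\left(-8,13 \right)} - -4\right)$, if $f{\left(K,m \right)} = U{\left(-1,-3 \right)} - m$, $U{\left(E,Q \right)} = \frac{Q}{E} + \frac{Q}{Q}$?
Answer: $-235$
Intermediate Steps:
$U{\left(E,Q \right)} = 1 + \frac{Q}{E}$ ($U{\left(E,Q \right)} = \frac{Q}{E} + 1 = 1 + \frac{Q}{E}$)
$f{\left(K,m \right)} = 4 - m$ ($f{\left(K,m \right)} = \frac{-1 - 3}{-1} - m = \left(-1\right) \left(-4\right) - m = 4 - m$)
$47 \left(f{\left(-8,13 \right)} - -4\right) = 47 \left(\left(4 - 13\right) - -4\right) = 47 \left(\left(4 - 13\right) + 4\right) = 47 \left(-9 + 4\right) = 47 \left(-5\right) = -235$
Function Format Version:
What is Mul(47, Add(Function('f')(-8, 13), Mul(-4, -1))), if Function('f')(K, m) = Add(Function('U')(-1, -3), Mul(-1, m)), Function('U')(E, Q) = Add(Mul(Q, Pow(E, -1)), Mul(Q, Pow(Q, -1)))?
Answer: -235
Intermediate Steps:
Function('U')(E, Q) = Add(1, Mul(Q, Pow(E, -1))) (Function('U')(E, Q) = Add(Mul(Q, Pow(E, -1)), 1) = Add(1, Mul(Q, Pow(E, -1))))
Function('f')(K, m) = Add(4, Mul(-1, m)) (Function('f')(K, m) = Add(Mul(Pow(-1, -1), Add(-1, -3)), Mul(-1, m)) = Add(Mul(-1, -4), Mul(-1, m)) = Add(4, Mul(-1, m)))
Mul(47, Add(Function('f')(-8, 13), Mul(-4, -1))) = Mul(47, Add(Add(4, Mul(-1, 13)), Mul(-4, -1))) = Mul(47, Add(Add(4, -13), 4)) = Mul(47, Add(-9, 4)) = Mul(47, -5) = -235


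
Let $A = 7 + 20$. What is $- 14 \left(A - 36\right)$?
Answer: $126$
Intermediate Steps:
$A = 27$
$- 14 \left(A - 36\right) = - 14 \left(27 - 36\right) = \left(-14\right) \left(-9\right) = 126$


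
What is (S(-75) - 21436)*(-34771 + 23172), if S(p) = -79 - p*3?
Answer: 246942710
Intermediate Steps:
S(p) = -79 - 3*p
(S(-75) - 21436)*(-34771 + 23172) = ((-79 - 3*(-75)) - 21436)*(-34771 + 23172) = ((-79 + 225) - 21436)*(-11599) = (146 - 21436)*(-11599) = -21290*(-11599) = 246942710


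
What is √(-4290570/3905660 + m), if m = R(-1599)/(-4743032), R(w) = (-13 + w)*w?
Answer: I*√22010704450486388398839/115779189757 ≈ 1.2814*I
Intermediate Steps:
R(w) = w*(-13 + w)
m = -644397/1185758 (m = -1599*(-13 - 1599)/(-4743032) = -1599*(-1612)*(-1/4743032) = 2577588*(-1/4743032) = -644397/1185758 ≈ -0.54345)
√(-4290570/3905660 + m) = √(-4290570/3905660 - 644397/1185758) = √(-4290570*1/3905660 - 644397/1185758) = √(-429057/390566 - 644397/1185758) = √(-190109332227/115779189757) = I*√22010704450486388398839/115779189757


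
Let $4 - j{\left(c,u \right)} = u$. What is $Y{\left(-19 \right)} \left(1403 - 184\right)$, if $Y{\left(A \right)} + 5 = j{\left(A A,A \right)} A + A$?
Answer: $-561959$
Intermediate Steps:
$j{\left(c,u \right)} = 4 - u$
$Y{\left(A \right)} = -5 + A + A \left(4 - A\right)$ ($Y{\left(A \right)} = -5 + \left(\left(4 - A\right) A + A\right) = -5 + \left(A \left(4 - A\right) + A\right) = -5 + \left(A + A \left(4 - A\right)\right) = -5 + A + A \left(4 - A\right)$)
$Y{\left(-19 \right)} \left(1403 - 184\right) = \left(-5 - 19 - - 19 \left(-4 - 19\right)\right) \left(1403 - 184\right) = \left(-5 - 19 - \left(-19\right) \left(-23\right)\right) 1219 = \left(-5 - 19 - 437\right) 1219 = \left(-461\right) 1219 = -561959$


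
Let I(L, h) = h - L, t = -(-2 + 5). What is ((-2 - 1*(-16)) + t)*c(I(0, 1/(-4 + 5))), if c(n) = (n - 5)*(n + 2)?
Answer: -132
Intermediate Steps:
t = -3 (t = -1*3 = -3)
c(n) = (-5 + n)*(2 + n)
((-2 - 1*(-16)) + t)*c(I(0, 1/(-4 + 5))) = ((-2 - 1*(-16)) - 3)*(-10 + (1/(-4 + 5) - 1*0)**2 - 3*(1/(-4 + 5) - 1*0)) = ((-2 + 16) - 3)*(-10 + (1/1 + 0)**2 - 3*(1/1 + 0)) = (14 - 3)*(-10 + (1 + 0)**2 - 3*(1 + 0)) = 11*(-10 + 1**2 - 3*1) = 11*(-10 + 1 - 3) = 11*(-12) = -132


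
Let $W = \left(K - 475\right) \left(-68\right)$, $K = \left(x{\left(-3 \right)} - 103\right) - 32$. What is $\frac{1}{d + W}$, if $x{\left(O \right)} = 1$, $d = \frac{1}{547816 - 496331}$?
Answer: $\frac{51485}{2132096821} \approx 2.4148 \cdot 10^{-5}$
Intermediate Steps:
$d = \frac{1}{51485} \approx 1.9423 \cdot 10^{-5}$
$K = -134$ ($K = \left(1 - 103\right) - 32 = -102 - 32 = -134$)
$W = 41412$ ($W = \left(-134 - 475\right) \left(-68\right) = \left(-609\right) \left(-68\right) = 41412$)
$\frac{1}{d + W} = \frac{1}{\frac{1}{51485} + 41412} = \frac{1}{\frac{2132096821}{51485}} = \frac{51485}{2132096821}$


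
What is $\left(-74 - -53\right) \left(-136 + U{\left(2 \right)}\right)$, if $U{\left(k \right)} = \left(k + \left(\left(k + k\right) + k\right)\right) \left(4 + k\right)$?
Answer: $1848$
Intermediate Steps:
$U{\left(k \right)} = 4 k \left(4 + k\right)$ ($U{\left(k \right)} = \left(k + \left(2 k + k\right)\right) \left(4 + k\right) = \left(k + 3 k\right) \left(4 + k\right) = 4 k \left(4 + k\right)$)
$\left(-74 - -53\right) \left(-136 + U{\left(2 \right)}\right) = \left(-74 - -53\right) \left(-136 + 4 \cdot 2 \left(4 + 2\right)\right) = \left(-74 + 53\right) \left(-136 + 4 \cdot 2 \cdot 6\right) = - 21 \left(-136 + 48\right) = \left(-21\right) \left(-88\right) = 1848$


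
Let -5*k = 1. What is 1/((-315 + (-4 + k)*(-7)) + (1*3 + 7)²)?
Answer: -5/928 ≈ -0.0053879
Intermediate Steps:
k = -⅕ (k = -⅕*1 = -⅕ ≈ -0.20000)
1/((-315 + (-4 + k)*(-7)) + (1*3 + 7)²) = 1/((-315 + (-4 - ⅕)*(-7)) + (1*3 + 7)²) = 1/((-315 - 21/5*(-7)) + (3 + 7)²) = 1/((-315 + 147/5) + 10²) = 1/(-1428/5 + 100) = 1/(-928/5) = -5/928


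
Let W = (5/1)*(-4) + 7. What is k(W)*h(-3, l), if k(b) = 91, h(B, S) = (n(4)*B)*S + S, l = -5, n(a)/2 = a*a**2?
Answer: 174265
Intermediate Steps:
n(a) = 2*a**3 (n(a) = 2*(a*a**2) = 2*a**3)
h(B, S) = S + 128*B*S (h(B, S) = ((2*4**3)*B)*S + S = ((2*64)*B)*S + S = (128*B)*S + S = 128*B*S + S = S + 128*B*S)
W = -13 (W = (5*1)*(-4) + 7 = 5*(-4) + 7 = -20 + 7 = -13)
k(W)*h(-3, l) = 91*(-5*(1 + 128*(-3))) = 91*(-5*(1 - 384)) = 91*(-5*(-383)) = 91*1915 = 174265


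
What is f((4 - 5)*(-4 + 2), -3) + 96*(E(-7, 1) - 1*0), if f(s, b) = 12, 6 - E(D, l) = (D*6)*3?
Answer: 12684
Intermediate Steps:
E(D, l) = 6 - 18*D (E(D, l) = 6 - D*6*3 = 6 - 6*D*3 = 6 - 18*D)
f((4 - 5)*(-4 + 2), -3) + 96*(E(-7, 1) - 1*0) = 12 + 96*((6 - 18*(-7)) - 1*0) = 12 + 96*((6 + 126) + 0) = 12 + 96*(132 + 0) = 12 + 96*132 = 12 + 12672 = 12684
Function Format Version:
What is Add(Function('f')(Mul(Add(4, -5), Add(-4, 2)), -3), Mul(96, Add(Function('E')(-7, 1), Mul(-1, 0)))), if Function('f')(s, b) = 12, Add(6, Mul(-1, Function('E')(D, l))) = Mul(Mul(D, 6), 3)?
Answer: 12684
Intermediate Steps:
Function('E')(D, l) = Add(6, Mul(-18, D)) (Function('E')(D, l) = Add(6, Mul(-1, Mul(Mul(D, 6), 3))) = Add(6, Mul(-1, Mul(Mul(6, D), 3))) = Add(6, Mul(-1, Mul(18, D))) = Add(6, Mul(-18, D)))
Add(Function('f')(Mul(Add(4, -5), Add(-4, 2)), -3), Mul(96, Add(Function('E')(-7, 1), Mul(-1, 0)))) = Add(12, Mul(96, Add(Add(6, Mul(-18, -7)), Mul(-1, 0)))) = Add(12, Mul(96, Add(Add(6, 126), 0))) = Add(12, Mul(96, Add(132, 0))) = Add(12, Mul(96, 132)) = Add(12, 12672) = 12684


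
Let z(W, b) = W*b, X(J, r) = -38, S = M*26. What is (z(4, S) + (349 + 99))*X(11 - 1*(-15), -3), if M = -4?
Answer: -1216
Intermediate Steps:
S = -104 (S = -4*26 = -104)
(z(4, S) + (349 + 99))*X(11 - 1*(-15), -3) = (4*(-104) + (349 + 99))*(-38) = (-416 + 448)*(-38) = 32*(-38) = -1216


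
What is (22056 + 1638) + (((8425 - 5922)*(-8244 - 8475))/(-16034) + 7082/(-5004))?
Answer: 263794967653/10029267 ≈ 26303.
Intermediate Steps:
(22056 + 1638) + (((8425 - 5922)*(-8244 - 8475))/(-16034) + 7082/(-5004)) = 23694 + ((2503*(-16719))*(-1/16034) + 7082*(-1/5004)) = 23694 + (-41847657*(-1/16034) - 3541/2502) = 23694 + (41847657/16034 - 3541/2502) = 23694 + 26161515355/10029267 = 263794967653/10029267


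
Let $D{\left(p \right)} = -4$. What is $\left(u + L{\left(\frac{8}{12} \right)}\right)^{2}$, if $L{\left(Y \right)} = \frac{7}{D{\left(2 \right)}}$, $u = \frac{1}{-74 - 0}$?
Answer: $\frac{68121}{21904} \approx 3.11$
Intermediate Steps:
$u = - \frac{1}{74}$ ($u = \frac{1}{-74 + \left(-62 + 62\right)} = \frac{1}{-74 + 0} = \frac{1}{-74} = - \frac{1}{74} \approx -0.013514$)
$L{\left(Y \right)} = - \frac{7}{4}$ ($L{\left(Y \right)} = \frac{7}{-4} = 7 \left(- \frac{1}{4}\right) = - \frac{7}{4}$)
$\left(u + L{\left(\frac{8}{12} \right)}\right)^{2} = \left(- \frac{1}{74} - \frac{7}{4}\right)^{2} = \left(- \frac{261}{148}\right)^{2} = \frac{68121}{21904}$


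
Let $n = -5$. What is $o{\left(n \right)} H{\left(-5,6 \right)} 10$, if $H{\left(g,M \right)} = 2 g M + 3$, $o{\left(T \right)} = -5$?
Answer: $2850$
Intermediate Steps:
$H{\left(g,M \right)} = 3 + 2 M g$ ($H{\left(g,M \right)} = 2 M g + 3 = 3 + 2 M g$)
$o{\left(n \right)} H{\left(-5,6 \right)} 10 = - 5 \left(3 + 2 \cdot 6 \left(-5\right)\right) 10 = - 5 \left(3 - 60\right) 10 = \left(-5\right) \left(-57\right) 10 = 285 \cdot 10 = 2850$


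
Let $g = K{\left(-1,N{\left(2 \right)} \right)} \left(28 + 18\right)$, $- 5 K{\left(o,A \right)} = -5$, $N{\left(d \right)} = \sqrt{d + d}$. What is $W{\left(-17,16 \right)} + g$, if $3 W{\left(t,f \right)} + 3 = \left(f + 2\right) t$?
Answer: $-57$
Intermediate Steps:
$N{\left(d \right)} = \sqrt{2} \sqrt{d}$ ($N{\left(d \right)} = \sqrt{2 d} = \sqrt{2} \sqrt{d}$)
$K{\left(o,A \right)} = 1$ ($K{\left(o,A \right)} = \left(- \frac{1}{5}\right) \left(-5\right) = 1$)
$W{\left(t,f \right)} = -1 + \frac{t \left(2 + f\right)}{3}$ ($W{\left(t,f \right)} = -1 + \frac{\left(f + 2\right) t}{3} = -1 + \frac{\left(2 + f\right) t}{3} = -1 + \frac{t \left(2 + f\right)}{3}$)
$g = 46$ ($g = 1 \left(28 + 18\right) = 1 \cdot 46 = 46$)
$W{\left(-17,16 \right)} + g = \left(-1 + \frac{2}{3} \left(-17\right) + \frac{1}{3} \cdot 16 \left(-17\right)\right) + 46 = \left(-1 - \frac{34}{3} - \frac{272}{3}\right) + 46 = -103 + 46 = -57$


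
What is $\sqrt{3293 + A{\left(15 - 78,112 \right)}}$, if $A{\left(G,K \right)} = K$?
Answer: $\sqrt{3405} \approx 58.352$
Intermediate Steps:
$\sqrt{3293 + A{\left(15 - 78,112 \right)}} = \sqrt{3293 + 112} = \sqrt{3405}$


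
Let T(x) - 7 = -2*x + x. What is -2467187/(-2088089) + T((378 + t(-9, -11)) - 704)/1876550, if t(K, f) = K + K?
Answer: 356194821853/301415647150 ≈ 1.1817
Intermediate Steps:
t(K, f) = 2*K
T(x) = 7 - x (T(x) = 7 + (-2*x + x) = 7 - x)
-2467187/(-2088089) + T((378 + t(-9, -11)) - 704)/1876550 = -2467187/(-2088089) + (7 - ((378 + 2*(-9)) - 704))/1876550 = -2467187*(-1/2088089) + (7 - ((378 - 18) - 704))*(1/1876550) = 2467187/2088089 + (7 - (360 - 704))*(1/1876550) = 2467187/2088089 + (7 - 1*(-344))*(1/1876550) = 2467187/2088089 + (7 + 344)*(1/1876550) = 2467187/2088089 + 351*(1/1876550) = 2467187/2088089 + 27/144350 = 356194821853/301415647150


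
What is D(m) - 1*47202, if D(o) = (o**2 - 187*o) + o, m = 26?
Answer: -51362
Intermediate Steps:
D(o) = o**2 - 186*o
D(m) - 1*47202 = 26*(-186 + 26) - 1*47202 = 26*(-160) - 47202 = -4160 - 47202 = -51362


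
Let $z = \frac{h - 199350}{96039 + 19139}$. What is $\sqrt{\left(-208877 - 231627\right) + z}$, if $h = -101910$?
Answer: $\frac{13 i \sqrt{8644598060966}}{57589} \approx 663.71 i$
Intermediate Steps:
$z = - \frac{150630}{57589}$ ($z = \frac{-101910 - 199350}{96039 + 19139} = - \frac{301260}{115178} = \left(-301260\right) \frac{1}{115178} = - \frac{150630}{57589} \approx -2.6156$)
$\sqrt{\left(-208877 - 231627\right) + z} = \sqrt{\left(-208877 - 231627\right) - \frac{150630}{57589}} = \sqrt{-440504 - \frac{150630}{57589}} = \sqrt{- \frac{25368335486}{57589}} = \frac{13 i \sqrt{8644598060966}}{57589}$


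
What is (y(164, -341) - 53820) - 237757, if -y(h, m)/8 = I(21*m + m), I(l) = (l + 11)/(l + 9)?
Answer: -2184846389/7493 ≈ -2.9159e+5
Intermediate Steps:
I(l) = (11 + l)/(9 + l)
y(h, m) = -8*(11 + 22*m)/(9 + 22*m) (y(h, m) = -8*(11 + (21*m + m))/(9 + (21*m + m)) = -8*(11 + 22*m)/(9 + 22*m))
(y(164, -341) - 53820) - 237757 = (88*(-1 - 2*(-341))/(9 + 22*(-341)) - 53820) - 237757 = (88*(-1 + 682)/(9 - 7502) - 53820) - 237757 = (88*681/(-7493) - 53820) - 237757 = (88*(-1/7493)*681 - 53820) - 237757 = (-59928/7493 - 53820) - 237757 = -403333188/7493 - 237757 = -2184846389/7493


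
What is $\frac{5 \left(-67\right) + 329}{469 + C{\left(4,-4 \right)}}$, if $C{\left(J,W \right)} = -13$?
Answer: $- \frac{1}{76} \approx -0.013158$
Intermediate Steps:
$\frac{5 \left(-67\right) + 329}{469 + C{\left(4,-4 \right)}} = \frac{5 \left(-67\right) + 329}{469 - 13} = \frac{-335 + 329}{456} = \left(-6\right) \frac{1}{456} = - \frac{1}{76}$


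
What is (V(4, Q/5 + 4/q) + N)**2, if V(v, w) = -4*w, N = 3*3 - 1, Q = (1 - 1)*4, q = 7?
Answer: 1600/49 ≈ 32.653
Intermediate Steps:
Q = 0 (Q = 0*4 = 0)
N = 8 (N = 9 - 1 = 8)
(V(4, Q/5 + 4/q) + N)**2 = (-4*(0/5 + 4/7) + 8)**2 = (-4*(0*(1/5) + 4*(1/7)) + 8)**2 = (-4*(0 + 4/7) + 8)**2 = (-4*4/7 + 8)**2 = (-16/7 + 8)**2 = (40/7)**2 = 1600/49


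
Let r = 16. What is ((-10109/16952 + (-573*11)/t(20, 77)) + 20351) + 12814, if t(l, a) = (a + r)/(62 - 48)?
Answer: 16929665973/525512 ≈ 32216.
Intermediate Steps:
t(l, a) = 8/7 + a/14 (t(l, a) = (a + 16)/(62 - 48) = (16 + a)/14 = (16 + a)*(1/14) = 8/7 + a/14)
((-10109/16952 + (-573*11)/t(20, 77)) + 20351) + 12814 = ((-10109/16952 + (-573*11)/(8/7 + (1/14)*77)) + 20351) + 12814 = ((-10109*1/16952 - 6303/(8/7 + 11/2)) + 20351) + 12814 = ((-10109/16952 - 6303/93/14) + 20351) + 12814 = ((-10109/16952 - 6303*14/93) + 20351) + 12814 = ((-10109/16952 - 29414/31) + 20351) + 12814 = (-498939507/525512 + 20351) + 12814 = 10195755205/525512 + 12814 = 16929665973/525512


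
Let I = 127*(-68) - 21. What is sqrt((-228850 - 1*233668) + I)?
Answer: 5*I*sqrt(18847) ≈ 686.42*I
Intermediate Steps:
I = -8657 (I = -8636 - 21 = -8657)
sqrt((-228850 - 1*233668) + I) = sqrt((-228850 - 1*233668) - 8657) = sqrt((-228850 - 233668) - 8657) = sqrt(-462518 - 8657) = sqrt(-471175) = 5*I*sqrt(18847)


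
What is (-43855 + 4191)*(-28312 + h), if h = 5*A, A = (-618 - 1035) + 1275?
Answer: 1197932128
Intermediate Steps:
A = -378 (A = -1653 + 1275 = -378)
h = -1890 (h = 5*(-378) = -1890)
(-43855 + 4191)*(-28312 + h) = (-43855 + 4191)*(-28312 - 1890) = -39664*(-30202) = 1197932128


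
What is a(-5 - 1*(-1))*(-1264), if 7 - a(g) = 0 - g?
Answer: -3792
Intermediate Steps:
a(g) = 7 + g (a(g) = 7 - (0 - g) = 7 - (-1)*g = 7 + g)
a(-5 - 1*(-1))*(-1264) = (7 + (-5 - 1*(-1)))*(-1264) = (7 + (-5 + 1))*(-1264) = (7 - 4)*(-1264) = 3*(-1264) = -3792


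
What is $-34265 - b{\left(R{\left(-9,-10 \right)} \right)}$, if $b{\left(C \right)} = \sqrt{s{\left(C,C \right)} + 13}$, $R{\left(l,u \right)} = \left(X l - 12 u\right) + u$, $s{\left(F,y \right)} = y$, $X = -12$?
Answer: $-34265 - \sqrt{231} \approx -34280.0$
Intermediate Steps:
$R{\left(l,u \right)} = - 12 l - 11 u$ ($R{\left(l,u \right)} = \left(- 12 l - 12 u\right) + u = - 12 l - 11 u$)
$b{\left(C \right)} = \sqrt{13 + C}$ ($b{\left(C \right)} = \sqrt{C + 13} = \sqrt{13 + C}$)
$-34265 - b{\left(R{\left(-9,-10 \right)} \right)} = -34265 - \sqrt{13 - -218} = -34265 - \sqrt{13 + \left(108 + 110\right)} = -34265 - \sqrt{13 + 218} = -34265 - \sqrt{231}$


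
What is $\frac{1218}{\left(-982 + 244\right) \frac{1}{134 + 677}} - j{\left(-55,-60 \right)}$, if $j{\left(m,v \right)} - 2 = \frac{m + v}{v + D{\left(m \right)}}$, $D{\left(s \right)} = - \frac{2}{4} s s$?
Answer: $- \frac{103714549}{77367} \approx -1340.6$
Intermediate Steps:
$D{\left(s \right)} = - \frac{s^{2}}{2}$ ($D{\left(s \right)} = \left(-2\right) \frac{1}{4} s s = - \frac{s}{2} s = - \frac{s^{2}}{2}$)
$j{\left(m,v \right)} = 2 + \frac{m + v}{v - \frac{m^{2}}{2}}$
$\frac{1218}{\left(-982 + 244\right) \frac{1}{134 + 677}} - j{\left(-55,-60 \right)} = \frac{1218}{\left(-982 + 244\right) \frac{1}{134 + 677}} - \frac{2 \left(\left(-55\right)^{2} - -55 - -180\right)}{\left(-55\right)^{2} - -120} = \frac{1218}{\left(-738\right) \frac{1}{811}} - \frac{2 \left(3025 + 55 + 180\right)}{3025 + 120} = \frac{1218}{\left(-738\right) \frac{1}{811}} - 2 \cdot \frac{1}{3145} \cdot 3260 = \frac{1218}{- \frac{738}{811}} - 2 \cdot \frac{1}{3145} \cdot 3260 = 1218 \left(- \frac{811}{738}\right) - \frac{1304}{629} = - \frac{164633}{123} - \frac{1304}{629} = - \frac{103714549}{77367}$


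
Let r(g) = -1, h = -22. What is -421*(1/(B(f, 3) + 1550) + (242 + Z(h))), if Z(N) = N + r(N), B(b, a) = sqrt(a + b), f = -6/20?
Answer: -2215085011127/24024973 + 1263*sqrt(30)/24024973 ≈ -92199.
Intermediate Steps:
f = -3/10 (f = -6*1/20 = -3/10 ≈ -0.30000)
Z(N) = -1 + N (Z(N) = N - 1 = -1 + N)
-421*(1/(B(f, 3) + 1550) + (242 + Z(h))) = -421*(1/(sqrt(3 - 3/10) + 1550) + (242 + (-1 - 22))) = -421*(1/(sqrt(27/10) + 1550) + (242 - 23)) = -421*(1/(3*sqrt(30)/10 + 1550) + 219) = -421*(1/(1550 + 3*sqrt(30)/10) + 219) = -421*(219 + 1/(1550 + 3*sqrt(30)/10)) = -92199 - 421/(1550 + 3*sqrt(30)/10)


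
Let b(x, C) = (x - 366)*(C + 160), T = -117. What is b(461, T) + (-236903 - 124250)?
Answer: -357068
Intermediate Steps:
b(x, C) = (-366 + x)*(160 + C)
b(461, T) + (-236903 - 124250) = (-58560 - 366*(-117) + 160*461 - 117*461) + (-236903 - 124250) = (-58560 + 42822 + 73760 - 53937) - 361153 = 4085 - 361153 = -357068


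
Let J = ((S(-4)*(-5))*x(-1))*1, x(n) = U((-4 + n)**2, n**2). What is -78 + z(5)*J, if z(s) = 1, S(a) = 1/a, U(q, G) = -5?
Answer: -337/4 ≈ -84.250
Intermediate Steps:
S(a) = 1/a
x(n) = -5
J = -25/4 (J = ((-5/(-4))*(-5))*1 = (-1/4*(-5)*(-5))*1 = ((5/4)*(-5))*1 = -25/4*1 = -25/4 ≈ -6.2500)
-78 + z(5)*J = -78 + 1*(-25/4) = -78 - 25/4 = -337/4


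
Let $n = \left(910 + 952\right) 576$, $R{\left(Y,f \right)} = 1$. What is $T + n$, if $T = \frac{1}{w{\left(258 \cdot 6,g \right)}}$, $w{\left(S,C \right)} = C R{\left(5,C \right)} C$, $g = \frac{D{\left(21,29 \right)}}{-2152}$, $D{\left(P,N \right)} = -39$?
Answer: $\frac{1635921856}{1521} \approx 1.0756 \cdot 10^{6}$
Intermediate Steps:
$n = 1072512$ ($n = 1862 \cdot 576 = 1072512$)
$g = \frac{39}{2152}$ ($g = - \frac{39}{-2152} = \left(-39\right) \left(- \frac{1}{2152}\right) = \frac{39}{2152} \approx 0.018123$)
$w{\left(S,C \right)} = C^{2}$ ($w{\left(S,C \right)} = C 1 C = C C = C^{2}$)
$T = \frac{4631104}{1521}$ ($T = \frac{1}{\left(\frac{39}{2152}\right)^{2}} = \frac{1}{\frac{1521}{4631104}} = \frac{4631104}{1521} \approx 3044.8$)
$T + n = \frac{4631104}{1521} + 1072512 = \frac{1635921856}{1521}$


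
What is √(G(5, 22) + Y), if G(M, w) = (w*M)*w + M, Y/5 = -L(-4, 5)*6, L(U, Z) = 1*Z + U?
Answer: √2395 ≈ 48.939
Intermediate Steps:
L(U, Z) = U + Z (L(U, Z) = Z + U = U + Z)
Y = -30 (Y = 5*(-(-4 + 5)*6) = 5*(-1*1*6) = 5*(-1*6) = 5*(-6) = -30)
G(M, w) = M + M*w² (G(M, w) = (M*w)*w + M = M*w² + M = M + M*w²)
√(G(5, 22) + Y) = √(5*(1 + 22²) - 30) = √(5*(1 + 484) - 30) = √(5*485 - 30) = √(2425 - 30) = √2395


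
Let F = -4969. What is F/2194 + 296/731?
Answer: -2982915/1603814 ≈ -1.8599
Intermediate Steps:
F/2194 + 296/731 = -4969/2194 + 296/731 = -2982915/1603814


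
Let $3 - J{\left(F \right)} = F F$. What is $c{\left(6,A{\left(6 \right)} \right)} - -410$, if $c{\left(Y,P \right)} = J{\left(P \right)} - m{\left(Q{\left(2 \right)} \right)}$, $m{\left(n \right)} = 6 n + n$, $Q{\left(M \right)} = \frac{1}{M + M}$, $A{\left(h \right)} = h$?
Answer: $\frac{1501}{4} \approx 375.25$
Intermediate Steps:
$Q{\left(M \right)} = \frac{1}{2 M}$
$J{\left(F \right)} = 3 - F^{2}$ ($J{\left(F \right)} = 3 - F F = 3 - F^{2}$)
$m{\left(n \right)} = 7 n$
$c{\left(Y,P \right)} = \frac{5}{4} - P^{2}$ ($c{\left(Y,P \right)} = \left(3 - P^{2}\right) - 7 \frac{1}{2 \cdot 2} = \left(3 - P^{2}\right) - 7 \cdot \frac{1}{2} \cdot \frac{1}{2} = \left(3 - P^{2}\right) - 7 \cdot \frac{1}{4} = \left(3 - P^{2}\right) - \frac{7}{4} = \frac{5}{4} - P^{2}$)
$c{\left(6,A{\left(6 \right)} \right)} - -410 = \left(\frac{5}{4} - 6^{2}\right) - -410 = \left(\frac{5}{4} - 36\right) + 410 = - \frac{139}{4} + 410 = \frac{1501}{4}$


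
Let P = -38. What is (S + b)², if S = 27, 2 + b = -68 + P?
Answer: 6561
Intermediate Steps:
b = -108 (b = -2 + (-68 - 38) = -2 - 106 = -108)
(S + b)² = (27 - 108)² = (-81)² = 6561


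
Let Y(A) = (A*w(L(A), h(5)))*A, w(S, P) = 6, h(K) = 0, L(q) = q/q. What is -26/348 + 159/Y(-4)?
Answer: 4403/2784 ≈ 1.5815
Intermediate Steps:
L(q) = 1
Y(A) = 6*A² (Y(A) = (A*6)*A = (6*A)*A = 6*A²)
-26/348 + 159/Y(-4) = -26/348 + 159/((6*(-4)²)) = -26*1/348 + 159/((6*16)) = -13/174 + 159/96 = -13/174 + 159*(1/96) = -13/174 + 53/32 = 4403/2784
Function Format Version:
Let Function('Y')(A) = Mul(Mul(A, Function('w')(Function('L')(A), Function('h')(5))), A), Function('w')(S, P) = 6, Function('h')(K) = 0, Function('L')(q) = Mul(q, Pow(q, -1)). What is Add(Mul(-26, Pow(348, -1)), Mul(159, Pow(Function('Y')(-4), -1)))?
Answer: Rational(4403, 2784) ≈ 1.5815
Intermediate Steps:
Function('L')(q) = 1
Function('Y')(A) = Mul(6, Pow(A, 2)) (Function('Y')(A) = Mul(Mul(A, 6), A) = Mul(Mul(6, A), A) = Mul(6, Pow(A, 2)))
Add(Mul(-26, Pow(348, -1)), Mul(159, Pow(Function('Y')(-4), -1))) = Add(Mul(-26, Pow(348, -1)), Mul(159, Pow(Mul(6, Pow(-4, 2)), -1))) = Add(Mul(-26, Rational(1, 348)), Mul(159, Pow(Mul(6, 16), -1))) = Add(Rational(-13, 174), Mul(159, Pow(96, -1))) = Add(Rational(-13, 174), Mul(159, Rational(1, 96))) = Add(Rational(-13, 174), Rational(53, 32)) = Rational(4403, 2784)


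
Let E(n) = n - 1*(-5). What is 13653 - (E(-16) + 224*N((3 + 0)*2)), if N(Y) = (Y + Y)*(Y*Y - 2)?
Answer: -77728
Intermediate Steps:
E(n) = 5 + n (E(n) = n + 5 = 5 + n)
N(Y) = 2*Y*(-2 + Y²) (N(Y) = (2*Y)*(Y² - 2) = (2*Y)*(-2 + Y²) = 2*Y*(-2 + Y²))
13653 - (E(-16) + 224*N((3 + 0)*2)) = 13653 - ((5 - 16) + 224*(2*((3 + 0)*2)*(-2 + ((3 + 0)*2)²))) = 13653 - (-11 + 224*(2*(3*2)*(-2 + (3*2)²))) = 13653 - (-11 + 224*(2*6*(-2 + 6²))) = 13653 - (-11 + 224*(2*6*(-2 + 36))) = 13653 - (-11 + 224*(2*6*34)) = 13653 - (-11 + 224*408) = 13653 - (-11 + 91392) = 13653 - 1*91381 = 13653 - 91381 = -77728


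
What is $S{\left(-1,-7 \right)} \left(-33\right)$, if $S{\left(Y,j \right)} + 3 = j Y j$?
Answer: $1716$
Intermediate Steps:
$S{\left(Y,j \right)} = -3 + Y j^{2}$ ($S{\left(Y,j \right)} = -3 + j Y j = -3 + Y j j = -3 + Y j^{2}$)
$S{\left(-1,-7 \right)} \left(-33\right) = \left(-3 - \left(-7\right)^{2}\right) \left(-33\right) = \left(-3 - 49\right) \left(-33\right) = \left(-52\right) \left(-33\right) = 1716$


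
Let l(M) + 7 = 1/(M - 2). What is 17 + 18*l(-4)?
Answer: -112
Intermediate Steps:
l(M) = -7 + 1/(-2 + M) (l(M) = -7 + 1/(M - 2) = -7 + 1/(-2 + M))
17 + 18*l(-4) = 17 + 18*((15 - 7*(-4))/(-2 - 4)) = 17 + 18*((15 + 28)/(-6)) = 17 + 18*(-⅙*43) = 17 + 18*(-43/6) = 17 - 129 = -112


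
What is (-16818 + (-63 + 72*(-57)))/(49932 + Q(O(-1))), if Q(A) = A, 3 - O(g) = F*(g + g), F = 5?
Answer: -4197/9989 ≈ -0.42016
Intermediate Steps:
O(g) = 3 - 10*g (O(g) = 3 - 5*(g + g) = 3 - 5*2*g = 3 - 10*g)
(-16818 + (-63 + 72*(-57)))/(49932 + Q(O(-1))) = (-16818 + (-63 + 72*(-57)))/(49932 + (3 - 10*(-1))) = (-16818 + (-63 - 4104))/(49932 + (3 + 10)) = (-16818 - 4167)/(49932 + 13) = -20985/49945 = -20985*1/49945 = -4197/9989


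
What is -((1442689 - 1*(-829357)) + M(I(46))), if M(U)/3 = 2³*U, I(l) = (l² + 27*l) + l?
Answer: -2353742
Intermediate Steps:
I(l) = l² + 28*l
M(U) = 24*U (M(U) = 3*(2³*U) = 3*(8*U) = 24*U)
-((1442689 - 1*(-829357)) + M(I(46))) = -((1442689 - 1*(-829357)) + 24*(46*(28 + 46))) = -((1442689 + 829357) + 24*(46*74)) = -(2272046 + 24*3404) = -(2272046 + 81696) = -1*2353742 = -2353742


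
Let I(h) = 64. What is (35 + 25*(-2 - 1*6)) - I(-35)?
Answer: -229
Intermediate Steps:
(35 + 25*(-2 - 1*6)) - I(-35) = (35 + 25*(-2 - 1*6)) - 1*64 = (35 + 25*(-2 - 6)) - 64 = (35 + 25*(-8)) - 64 = (35 - 200) - 64 = -165 - 64 = -229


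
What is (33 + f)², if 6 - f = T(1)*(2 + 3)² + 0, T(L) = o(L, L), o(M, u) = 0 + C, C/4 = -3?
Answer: 114921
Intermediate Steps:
C = -12 (C = 4*(-3) = -12)
o(M, u) = -12 (o(M, u) = 0 - 12 = -12)
T(L) = -12
f = 306 (f = 6 - (-12*(2 + 3)² + 0) = 6 - (-12*5² + 0) = 6 - (-12*25 + 0) = 6 - (-300 + 0) = 6 - 1*(-300) = 6 + 300 = 306)
(33 + f)² = (33 + 306)² = 339² = 114921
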